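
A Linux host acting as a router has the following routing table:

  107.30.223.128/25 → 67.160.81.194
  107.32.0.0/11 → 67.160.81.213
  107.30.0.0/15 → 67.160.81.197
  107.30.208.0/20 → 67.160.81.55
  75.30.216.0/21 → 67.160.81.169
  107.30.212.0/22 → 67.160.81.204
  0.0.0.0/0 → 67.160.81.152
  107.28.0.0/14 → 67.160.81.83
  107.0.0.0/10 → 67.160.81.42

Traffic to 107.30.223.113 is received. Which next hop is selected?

Routes whose prefix contains 107.30.223.113:
  0.0.0.0/0 (default, matches everything) -> 67.160.81.152
  107.0.0.0/10 (107.0.0.0 - 107.63.255.255) -> 67.160.81.42
  107.28.0.0/14 (107.28.0.0 - 107.31.255.255) -> 67.160.81.83
  107.30.0.0/15 (107.30.0.0 - 107.31.255.255) -> 67.160.81.197
  107.30.208.0/20 (107.30.208.0 - 107.30.223.255) -> 67.160.81.55
More-specific entries that do NOT match:
  107.30.223.128/25 (107.30.223.128 - 107.30.223.255) does not contain 107.30.223.113
  107.30.212.0/22 (107.30.212.0 - 107.30.215.255) does not contain 107.30.223.113
  75.30.216.0/21 (75.30.216.0 - 75.30.223.255) does not contain 107.30.223.113
Longest matching prefix is /20 -> next hop 67.160.81.55.

67.160.81.55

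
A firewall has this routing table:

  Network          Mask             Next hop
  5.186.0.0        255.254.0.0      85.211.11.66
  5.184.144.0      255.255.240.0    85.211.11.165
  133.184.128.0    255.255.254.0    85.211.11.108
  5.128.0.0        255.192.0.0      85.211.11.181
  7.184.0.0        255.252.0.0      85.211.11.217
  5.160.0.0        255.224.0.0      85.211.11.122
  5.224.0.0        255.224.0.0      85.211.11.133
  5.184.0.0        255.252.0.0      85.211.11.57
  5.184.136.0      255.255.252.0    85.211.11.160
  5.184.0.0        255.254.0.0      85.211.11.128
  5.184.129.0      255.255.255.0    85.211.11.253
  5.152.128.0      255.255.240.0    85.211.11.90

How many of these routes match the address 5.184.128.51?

Prefixes containing 5.184.128.51:
  5.128.0.0/10 (5.128.0.0 - 5.191.255.255)
  5.160.0.0/11 (5.160.0.0 - 5.191.255.255)
  5.184.0.0/14 (5.184.0.0 - 5.187.255.255)
  5.184.0.0/15 (5.184.0.0 - 5.185.255.255)
Total matching entries: 4.

4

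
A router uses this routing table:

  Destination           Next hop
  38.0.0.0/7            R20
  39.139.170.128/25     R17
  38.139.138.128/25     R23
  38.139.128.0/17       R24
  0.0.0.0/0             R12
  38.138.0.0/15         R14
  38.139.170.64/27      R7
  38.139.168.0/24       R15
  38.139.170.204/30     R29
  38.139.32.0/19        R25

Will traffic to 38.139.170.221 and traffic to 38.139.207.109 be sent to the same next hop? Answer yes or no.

yes

38.139.170.221: longest match 38.139.128.0/17 -> R24
38.139.207.109: longest match 38.139.128.0/17 -> R24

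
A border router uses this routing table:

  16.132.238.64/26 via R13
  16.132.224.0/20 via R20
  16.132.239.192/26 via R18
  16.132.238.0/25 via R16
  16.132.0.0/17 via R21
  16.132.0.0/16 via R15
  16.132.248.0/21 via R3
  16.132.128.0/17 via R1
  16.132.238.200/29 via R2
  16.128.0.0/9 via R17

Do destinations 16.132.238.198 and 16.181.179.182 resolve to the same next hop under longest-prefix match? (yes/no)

no

16.132.238.198: longest match 16.132.224.0/20 -> R20
16.181.179.182: longest match 16.128.0.0/9 -> R17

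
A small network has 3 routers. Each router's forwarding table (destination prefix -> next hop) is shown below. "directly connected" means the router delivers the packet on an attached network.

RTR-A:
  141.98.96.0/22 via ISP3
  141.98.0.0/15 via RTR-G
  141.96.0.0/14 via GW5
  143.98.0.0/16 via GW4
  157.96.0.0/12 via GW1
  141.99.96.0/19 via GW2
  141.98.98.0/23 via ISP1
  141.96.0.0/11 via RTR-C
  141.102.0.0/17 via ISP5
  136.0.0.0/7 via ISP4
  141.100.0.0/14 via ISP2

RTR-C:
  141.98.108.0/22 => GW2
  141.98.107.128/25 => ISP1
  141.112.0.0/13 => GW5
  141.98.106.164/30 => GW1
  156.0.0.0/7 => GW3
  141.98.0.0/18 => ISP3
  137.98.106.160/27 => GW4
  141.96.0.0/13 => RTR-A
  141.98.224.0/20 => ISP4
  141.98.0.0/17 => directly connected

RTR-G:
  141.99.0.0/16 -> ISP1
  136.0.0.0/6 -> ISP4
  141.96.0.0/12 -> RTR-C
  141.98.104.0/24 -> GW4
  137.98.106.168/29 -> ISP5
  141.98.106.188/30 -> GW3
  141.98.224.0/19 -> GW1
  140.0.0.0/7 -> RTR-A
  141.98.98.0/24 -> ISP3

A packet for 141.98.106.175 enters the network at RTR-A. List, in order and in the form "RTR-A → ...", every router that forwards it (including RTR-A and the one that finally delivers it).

At RTR-A: longest match for 141.98.106.175 is 141.98.0.0/15 -> RTR-G
At RTR-G: longest match for 141.98.106.175 is 141.96.0.0/12 -> RTR-C
At RTR-C: longest match for 141.98.106.175 is 141.98.0.0/17 -> directly connected

RTR-A → RTR-G → RTR-C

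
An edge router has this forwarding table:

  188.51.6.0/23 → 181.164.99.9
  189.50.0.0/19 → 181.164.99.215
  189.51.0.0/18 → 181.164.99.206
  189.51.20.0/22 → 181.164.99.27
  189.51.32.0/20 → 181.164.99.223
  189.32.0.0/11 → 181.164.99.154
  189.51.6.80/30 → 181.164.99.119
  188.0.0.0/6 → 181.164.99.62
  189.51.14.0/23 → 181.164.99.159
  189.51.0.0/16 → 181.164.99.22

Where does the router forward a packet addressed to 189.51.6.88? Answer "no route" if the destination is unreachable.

181.164.99.206

Routes whose prefix contains 189.51.6.88:
  188.0.0.0/6 (188.0.0.0 - 191.255.255.255) -> 181.164.99.62
  189.32.0.0/11 (189.32.0.0 - 189.63.255.255) -> 181.164.99.154
  189.51.0.0/16 (189.51.0.0 - 189.51.255.255) -> 181.164.99.22
  189.51.0.0/18 (189.51.0.0 - 189.51.63.255) -> 181.164.99.206
More-specific entries that do NOT match:
  189.51.6.80/30 (189.51.6.80 - 189.51.6.83) does not contain 189.51.6.88
  188.51.6.0/23 (188.51.6.0 - 188.51.7.255) does not contain 189.51.6.88
  189.51.14.0/23 (189.51.14.0 - 189.51.15.255) does not contain 189.51.6.88
  189.51.20.0/22 (189.51.20.0 - 189.51.23.255) does not contain 189.51.6.88
  189.51.32.0/20 (189.51.32.0 - 189.51.47.255) does not contain 189.51.6.88
  189.50.0.0/19 (189.50.0.0 - 189.50.31.255) does not contain 189.51.6.88
Longest matching prefix is /18 -> next hop 181.164.99.206.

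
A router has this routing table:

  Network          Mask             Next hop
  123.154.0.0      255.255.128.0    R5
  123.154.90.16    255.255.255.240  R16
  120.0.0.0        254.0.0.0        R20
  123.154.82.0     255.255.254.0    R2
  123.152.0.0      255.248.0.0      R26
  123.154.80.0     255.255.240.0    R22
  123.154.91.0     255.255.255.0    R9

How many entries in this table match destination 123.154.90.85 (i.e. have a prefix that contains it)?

3

Prefixes containing 123.154.90.85:
  123.152.0.0/13 (123.152.0.0 - 123.159.255.255)
  123.154.0.0/17 (123.154.0.0 - 123.154.127.255)
  123.154.80.0/20 (123.154.80.0 - 123.154.95.255)
Total matching entries: 3.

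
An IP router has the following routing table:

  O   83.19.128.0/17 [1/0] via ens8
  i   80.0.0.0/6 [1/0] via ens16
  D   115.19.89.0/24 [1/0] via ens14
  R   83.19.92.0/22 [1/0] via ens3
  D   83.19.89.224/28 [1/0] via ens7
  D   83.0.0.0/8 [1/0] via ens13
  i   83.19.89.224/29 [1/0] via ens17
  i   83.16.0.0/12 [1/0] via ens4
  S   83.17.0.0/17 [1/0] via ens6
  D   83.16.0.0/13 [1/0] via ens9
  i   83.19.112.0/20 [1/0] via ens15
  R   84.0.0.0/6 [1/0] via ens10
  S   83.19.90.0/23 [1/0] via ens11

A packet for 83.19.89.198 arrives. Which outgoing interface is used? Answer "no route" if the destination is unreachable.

Routes whose prefix contains 83.19.89.198:
  80.0.0.0/6 (80.0.0.0 - 83.255.255.255) -> ens16
  83.0.0.0/8 (83.0.0.0 - 83.255.255.255) -> ens13
  83.16.0.0/12 (83.16.0.0 - 83.31.255.255) -> ens4
  83.16.0.0/13 (83.16.0.0 - 83.23.255.255) -> ens9
More-specific entries that do NOT match:
  83.19.89.224/29 (83.19.89.224 - 83.19.89.231) does not contain 83.19.89.198
  83.19.89.224/28 (83.19.89.224 - 83.19.89.239) does not contain 83.19.89.198
  115.19.89.0/24 (115.19.89.0 - 115.19.89.255) does not contain 83.19.89.198
  83.19.90.0/23 (83.19.90.0 - 83.19.91.255) does not contain 83.19.89.198
  83.19.92.0/22 (83.19.92.0 - 83.19.95.255) does not contain 83.19.89.198
  83.19.112.0/20 (83.19.112.0 - 83.19.127.255) does not contain 83.19.89.198
  83.19.128.0/17 (83.19.128.0 - 83.19.255.255) does not contain 83.19.89.198
  83.17.0.0/17 (83.17.0.0 - 83.17.127.255) does not contain 83.19.89.198
Longest matching prefix is /13 -> interface ens9.

ens9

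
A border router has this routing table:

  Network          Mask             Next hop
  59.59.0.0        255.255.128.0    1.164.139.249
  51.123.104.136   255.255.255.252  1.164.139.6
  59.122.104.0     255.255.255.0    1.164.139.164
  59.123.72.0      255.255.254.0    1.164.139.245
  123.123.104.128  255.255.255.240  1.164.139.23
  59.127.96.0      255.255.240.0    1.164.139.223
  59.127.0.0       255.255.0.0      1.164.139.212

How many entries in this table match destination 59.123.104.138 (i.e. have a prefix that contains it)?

No listed prefix contains 59.123.104.138.
Total matching entries: 0.

0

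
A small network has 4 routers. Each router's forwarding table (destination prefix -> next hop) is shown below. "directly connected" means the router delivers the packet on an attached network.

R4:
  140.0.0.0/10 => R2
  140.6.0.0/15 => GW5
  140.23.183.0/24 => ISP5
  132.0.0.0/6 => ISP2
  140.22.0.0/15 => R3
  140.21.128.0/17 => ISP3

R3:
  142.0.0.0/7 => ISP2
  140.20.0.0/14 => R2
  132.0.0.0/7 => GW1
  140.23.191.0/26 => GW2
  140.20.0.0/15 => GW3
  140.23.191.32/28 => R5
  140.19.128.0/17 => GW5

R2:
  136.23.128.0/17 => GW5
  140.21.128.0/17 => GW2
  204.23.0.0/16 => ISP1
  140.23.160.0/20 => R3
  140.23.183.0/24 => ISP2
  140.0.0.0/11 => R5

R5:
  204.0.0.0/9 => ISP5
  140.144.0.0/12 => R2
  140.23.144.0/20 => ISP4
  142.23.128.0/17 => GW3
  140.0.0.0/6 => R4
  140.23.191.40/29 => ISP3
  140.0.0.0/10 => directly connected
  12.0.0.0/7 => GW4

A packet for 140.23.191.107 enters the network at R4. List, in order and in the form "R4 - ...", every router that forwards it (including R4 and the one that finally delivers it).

R4 - R3 - R2 - R5

At R4: longest match for 140.23.191.107 is 140.22.0.0/15 -> R3
At R3: longest match for 140.23.191.107 is 140.20.0.0/14 -> R2
At R2: longest match for 140.23.191.107 is 140.0.0.0/11 -> R5
At R5: longest match for 140.23.191.107 is 140.0.0.0/10 -> directly connected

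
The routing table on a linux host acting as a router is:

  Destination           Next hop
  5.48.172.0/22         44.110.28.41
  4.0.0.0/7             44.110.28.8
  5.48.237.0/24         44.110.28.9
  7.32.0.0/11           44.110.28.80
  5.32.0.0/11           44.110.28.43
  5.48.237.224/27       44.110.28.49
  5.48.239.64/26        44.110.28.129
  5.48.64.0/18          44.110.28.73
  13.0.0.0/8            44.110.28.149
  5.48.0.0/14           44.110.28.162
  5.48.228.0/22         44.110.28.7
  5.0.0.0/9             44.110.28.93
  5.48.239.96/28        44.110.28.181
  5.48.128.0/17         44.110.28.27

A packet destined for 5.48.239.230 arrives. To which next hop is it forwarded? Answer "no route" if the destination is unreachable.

44.110.28.27

Routes whose prefix contains 5.48.239.230:
  4.0.0.0/7 (4.0.0.0 - 5.255.255.255) -> 44.110.28.8
  5.0.0.0/9 (5.0.0.0 - 5.127.255.255) -> 44.110.28.93
  5.32.0.0/11 (5.32.0.0 - 5.63.255.255) -> 44.110.28.43
  5.48.0.0/14 (5.48.0.0 - 5.51.255.255) -> 44.110.28.162
  5.48.128.0/17 (5.48.128.0 - 5.48.255.255) -> 44.110.28.27
More-specific entries that do NOT match:
  5.48.239.96/28 (5.48.239.96 - 5.48.239.111) does not contain 5.48.239.230
  5.48.237.224/27 (5.48.237.224 - 5.48.237.255) does not contain 5.48.239.230
  5.48.239.64/26 (5.48.239.64 - 5.48.239.127) does not contain 5.48.239.230
  5.48.237.0/24 (5.48.237.0 - 5.48.237.255) does not contain 5.48.239.230
  5.48.172.0/22 (5.48.172.0 - 5.48.175.255) does not contain 5.48.239.230
  5.48.228.0/22 (5.48.228.0 - 5.48.231.255) does not contain 5.48.239.230
  5.48.64.0/18 (5.48.64.0 - 5.48.127.255) does not contain 5.48.239.230
Longest matching prefix is /17 -> next hop 44.110.28.27.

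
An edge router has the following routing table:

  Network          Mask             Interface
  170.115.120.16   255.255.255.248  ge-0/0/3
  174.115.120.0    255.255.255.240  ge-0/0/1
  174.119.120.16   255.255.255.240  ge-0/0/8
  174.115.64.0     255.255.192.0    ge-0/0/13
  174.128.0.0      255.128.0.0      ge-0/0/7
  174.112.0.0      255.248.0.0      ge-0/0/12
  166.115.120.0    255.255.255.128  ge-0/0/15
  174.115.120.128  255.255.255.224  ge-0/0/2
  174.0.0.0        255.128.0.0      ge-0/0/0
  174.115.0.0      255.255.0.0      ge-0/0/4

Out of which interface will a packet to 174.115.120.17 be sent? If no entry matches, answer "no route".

ge-0/0/13

Routes whose prefix contains 174.115.120.17:
  174.0.0.0/9 (174.0.0.0 - 174.127.255.255) -> ge-0/0/0
  174.112.0.0/13 (174.112.0.0 - 174.119.255.255) -> ge-0/0/12
  174.115.0.0/16 (174.115.0.0 - 174.115.255.255) -> ge-0/0/4
  174.115.64.0/18 (174.115.64.0 - 174.115.127.255) -> ge-0/0/13
More-specific entries that do NOT match:
  170.115.120.16/29 (170.115.120.16 - 170.115.120.23) does not contain 174.115.120.17
  174.115.120.0/28 (174.115.120.0 - 174.115.120.15) does not contain 174.115.120.17
  174.119.120.16/28 (174.119.120.16 - 174.119.120.31) does not contain 174.115.120.17
  174.115.120.128/27 (174.115.120.128 - 174.115.120.159) does not contain 174.115.120.17
  166.115.120.0/25 (166.115.120.0 - 166.115.120.127) does not contain 174.115.120.17
Longest matching prefix is /18 -> interface ge-0/0/13.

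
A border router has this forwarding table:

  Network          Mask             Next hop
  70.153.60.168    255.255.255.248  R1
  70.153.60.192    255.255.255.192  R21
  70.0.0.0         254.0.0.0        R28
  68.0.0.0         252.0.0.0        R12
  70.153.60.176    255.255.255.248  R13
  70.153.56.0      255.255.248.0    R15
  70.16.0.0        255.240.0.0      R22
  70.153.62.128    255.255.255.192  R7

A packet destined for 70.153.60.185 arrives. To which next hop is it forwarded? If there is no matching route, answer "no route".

Routes whose prefix contains 70.153.60.185:
  68.0.0.0/6 (68.0.0.0 - 71.255.255.255) -> R12
  70.0.0.0/7 (70.0.0.0 - 71.255.255.255) -> R28
  70.153.56.0/21 (70.153.56.0 - 70.153.63.255) -> R15
More-specific entries that do NOT match:
  70.153.60.168/29 (70.153.60.168 - 70.153.60.175) does not contain 70.153.60.185
  70.153.60.176/29 (70.153.60.176 - 70.153.60.183) does not contain 70.153.60.185
  70.153.60.192/26 (70.153.60.192 - 70.153.60.255) does not contain 70.153.60.185
  70.153.62.128/26 (70.153.62.128 - 70.153.62.191) does not contain 70.153.60.185
Longest matching prefix is /21 -> next hop R15.

R15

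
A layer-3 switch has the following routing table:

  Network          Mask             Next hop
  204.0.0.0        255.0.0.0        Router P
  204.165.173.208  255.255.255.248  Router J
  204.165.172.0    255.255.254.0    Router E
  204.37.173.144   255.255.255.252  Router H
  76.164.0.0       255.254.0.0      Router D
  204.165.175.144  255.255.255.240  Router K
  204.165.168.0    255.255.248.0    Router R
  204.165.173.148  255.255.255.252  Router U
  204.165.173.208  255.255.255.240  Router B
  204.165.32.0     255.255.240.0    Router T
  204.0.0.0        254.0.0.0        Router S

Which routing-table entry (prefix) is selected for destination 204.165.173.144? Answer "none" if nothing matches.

Entries matching 204.165.173.144:
  204.0.0.0/7 (204.0.0.0 - 205.255.255.255)
  204.0.0.0/8 (204.0.0.0 - 204.255.255.255)
  204.165.168.0/21 (204.165.168.0 - 204.165.175.255)
  204.165.172.0/23 (204.165.172.0 - 204.165.173.255)
Most specific is 204.165.172.0/23.

204.165.172.0/23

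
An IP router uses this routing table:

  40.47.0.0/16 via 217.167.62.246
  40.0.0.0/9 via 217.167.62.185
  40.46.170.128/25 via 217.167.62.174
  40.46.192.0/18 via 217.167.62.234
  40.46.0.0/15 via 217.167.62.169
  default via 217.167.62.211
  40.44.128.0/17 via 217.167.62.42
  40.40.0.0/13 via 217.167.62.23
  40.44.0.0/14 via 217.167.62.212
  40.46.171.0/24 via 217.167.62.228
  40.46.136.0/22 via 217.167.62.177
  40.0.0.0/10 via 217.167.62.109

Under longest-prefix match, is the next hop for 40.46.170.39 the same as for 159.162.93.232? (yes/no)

no

40.46.170.39: longest match 40.46.0.0/15 -> 217.167.62.169
159.162.93.232: longest match 0.0.0.0/0 -> 217.167.62.211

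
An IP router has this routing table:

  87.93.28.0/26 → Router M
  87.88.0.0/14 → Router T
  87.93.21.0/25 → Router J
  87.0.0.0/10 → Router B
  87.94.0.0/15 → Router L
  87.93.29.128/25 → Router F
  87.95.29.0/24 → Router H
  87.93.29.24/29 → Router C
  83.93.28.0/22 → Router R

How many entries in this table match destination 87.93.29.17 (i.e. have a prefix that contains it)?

No listed prefix contains 87.93.29.17.
Total matching entries: 0.

0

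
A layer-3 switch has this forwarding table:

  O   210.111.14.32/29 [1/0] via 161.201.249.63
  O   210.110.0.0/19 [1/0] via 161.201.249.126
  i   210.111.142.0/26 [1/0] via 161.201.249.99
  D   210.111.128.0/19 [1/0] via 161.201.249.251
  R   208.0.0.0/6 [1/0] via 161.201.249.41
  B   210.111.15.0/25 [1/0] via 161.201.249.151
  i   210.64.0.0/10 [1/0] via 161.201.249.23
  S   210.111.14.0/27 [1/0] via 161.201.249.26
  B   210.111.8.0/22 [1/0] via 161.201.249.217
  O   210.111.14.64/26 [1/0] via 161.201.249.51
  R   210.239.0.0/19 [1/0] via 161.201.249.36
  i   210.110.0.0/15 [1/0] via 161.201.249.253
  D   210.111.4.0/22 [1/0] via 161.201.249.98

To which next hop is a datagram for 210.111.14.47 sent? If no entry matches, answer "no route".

Routes whose prefix contains 210.111.14.47:
  208.0.0.0/6 (208.0.0.0 - 211.255.255.255) -> 161.201.249.41
  210.64.0.0/10 (210.64.0.0 - 210.127.255.255) -> 161.201.249.23
  210.110.0.0/15 (210.110.0.0 - 210.111.255.255) -> 161.201.249.253
More-specific entries that do NOT match:
  210.111.14.32/29 (210.111.14.32 - 210.111.14.39) does not contain 210.111.14.47
  210.111.14.0/27 (210.111.14.0 - 210.111.14.31) does not contain 210.111.14.47
  210.111.142.0/26 (210.111.142.0 - 210.111.142.63) does not contain 210.111.14.47
  210.111.14.64/26 (210.111.14.64 - 210.111.14.127) does not contain 210.111.14.47
  210.111.15.0/25 (210.111.15.0 - 210.111.15.127) does not contain 210.111.14.47
  210.111.8.0/22 (210.111.8.0 - 210.111.11.255) does not contain 210.111.14.47
  210.111.4.0/22 (210.111.4.0 - 210.111.7.255) does not contain 210.111.14.47
  210.110.0.0/19 (210.110.0.0 - 210.110.31.255) does not contain 210.111.14.47
  210.111.128.0/19 (210.111.128.0 - 210.111.159.255) does not contain 210.111.14.47
  210.239.0.0/19 (210.239.0.0 - 210.239.31.255) does not contain 210.111.14.47
Longest matching prefix is /15 -> next hop 161.201.249.253.

161.201.249.253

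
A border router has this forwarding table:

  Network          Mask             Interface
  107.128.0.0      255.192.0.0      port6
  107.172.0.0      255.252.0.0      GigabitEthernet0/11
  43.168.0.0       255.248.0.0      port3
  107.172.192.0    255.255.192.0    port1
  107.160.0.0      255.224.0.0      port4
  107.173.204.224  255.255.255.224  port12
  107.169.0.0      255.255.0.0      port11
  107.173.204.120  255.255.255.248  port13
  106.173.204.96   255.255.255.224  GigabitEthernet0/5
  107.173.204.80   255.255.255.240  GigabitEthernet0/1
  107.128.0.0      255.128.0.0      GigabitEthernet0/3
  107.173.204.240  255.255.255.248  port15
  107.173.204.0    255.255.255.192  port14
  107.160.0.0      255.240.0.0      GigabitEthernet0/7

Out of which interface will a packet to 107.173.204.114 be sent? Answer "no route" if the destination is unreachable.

Routes whose prefix contains 107.173.204.114:
  107.128.0.0/9 (107.128.0.0 - 107.255.255.255) -> GigabitEthernet0/3
  107.128.0.0/10 (107.128.0.0 - 107.191.255.255) -> port6
  107.160.0.0/11 (107.160.0.0 - 107.191.255.255) -> port4
  107.160.0.0/12 (107.160.0.0 - 107.175.255.255) -> GigabitEthernet0/7
  107.172.0.0/14 (107.172.0.0 - 107.175.255.255) -> GigabitEthernet0/11
More-specific entries that do NOT match:
  107.173.204.120/29 (107.173.204.120 - 107.173.204.127) does not contain 107.173.204.114
  107.173.204.240/29 (107.173.204.240 - 107.173.204.247) does not contain 107.173.204.114
  107.173.204.80/28 (107.173.204.80 - 107.173.204.95) does not contain 107.173.204.114
  107.173.204.224/27 (107.173.204.224 - 107.173.204.255) does not contain 107.173.204.114
  106.173.204.96/27 (106.173.204.96 - 106.173.204.127) does not contain 107.173.204.114
  107.173.204.0/26 (107.173.204.0 - 107.173.204.63) does not contain 107.173.204.114
  107.172.192.0/18 (107.172.192.0 - 107.172.255.255) does not contain 107.173.204.114
  107.169.0.0/16 (107.169.0.0 - 107.169.255.255) does not contain 107.173.204.114
Longest matching prefix is /14 -> interface GigabitEthernet0/11.

GigabitEthernet0/11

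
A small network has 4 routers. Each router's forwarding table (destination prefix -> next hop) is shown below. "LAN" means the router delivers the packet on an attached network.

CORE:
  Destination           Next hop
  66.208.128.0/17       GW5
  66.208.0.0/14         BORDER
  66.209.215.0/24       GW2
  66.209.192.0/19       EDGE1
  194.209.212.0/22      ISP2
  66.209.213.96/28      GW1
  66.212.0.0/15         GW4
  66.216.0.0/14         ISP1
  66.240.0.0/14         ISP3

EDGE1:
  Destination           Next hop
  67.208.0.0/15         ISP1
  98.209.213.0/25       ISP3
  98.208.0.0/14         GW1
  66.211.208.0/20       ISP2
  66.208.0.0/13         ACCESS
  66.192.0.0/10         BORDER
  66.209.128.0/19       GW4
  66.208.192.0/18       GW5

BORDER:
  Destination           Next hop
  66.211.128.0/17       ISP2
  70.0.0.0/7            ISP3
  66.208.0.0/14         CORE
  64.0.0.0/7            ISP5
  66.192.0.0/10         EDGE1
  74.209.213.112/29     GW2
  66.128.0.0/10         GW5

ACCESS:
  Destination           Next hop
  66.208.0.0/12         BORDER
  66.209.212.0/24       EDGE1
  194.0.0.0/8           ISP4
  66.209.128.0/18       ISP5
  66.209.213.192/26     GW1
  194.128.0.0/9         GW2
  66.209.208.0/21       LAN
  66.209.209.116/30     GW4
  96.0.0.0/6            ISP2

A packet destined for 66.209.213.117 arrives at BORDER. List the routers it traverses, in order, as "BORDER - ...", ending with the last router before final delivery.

BORDER - CORE - EDGE1 - ACCESS

At BORDER: longest match for 66.209.213.117 is 66.208.0.0/14 -> CORE
At CORE: longest match for 66.209.213.117 is 66.209.192.0/19 -> EDGE1
At EDGE1: longest match for 66.209.213.117 is 66.208.0.0/13 -> ACCESS
At ACCESS: longest match for 66.209.213.117 is 66.209.208.0/21 -> LAN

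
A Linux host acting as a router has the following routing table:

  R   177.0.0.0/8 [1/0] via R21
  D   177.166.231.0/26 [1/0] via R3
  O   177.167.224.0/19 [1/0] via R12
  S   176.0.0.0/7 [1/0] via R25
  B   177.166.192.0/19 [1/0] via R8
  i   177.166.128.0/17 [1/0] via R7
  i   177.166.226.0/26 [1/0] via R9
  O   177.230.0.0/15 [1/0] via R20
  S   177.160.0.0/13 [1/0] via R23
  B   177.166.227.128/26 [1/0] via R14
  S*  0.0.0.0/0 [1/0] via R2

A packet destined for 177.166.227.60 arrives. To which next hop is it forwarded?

Routes whose prefix contains 177.166.227.60:
  0.0.0.0/0 (default, matches everything) -> R2
  176.0.0.0/7 (176.0.0.0 - 177.255.255.255) -> R25
  177.0.0.0/8 (177.0.0.0 - 177.255.255.255) -> R21
  177.160.0.0/13 (177.160.0.0 - 177.167.255.255) -> R23
  177.166.128.0/17 (177.166.128.0 - 177.166.255.255) -> R7
More-specific entries that do NOT match:
  177.166.231.0/26 (177.166.231.0 - 177.166.231.63) does not contain 177.166.227.60
  177.166.226.0/26 (177.166.226.0 - 177.166.226.63) does not contain 177.166.227.60
  177.166.227.128/26 (177.166.227.128 - 177.166.227.191) does not contain 177.166.227.60
  177.167.224.0/19 (177.167.224.0 - 177.167.255.255) does not contain 177.166.227.60
  177.166.192.0/19 (177.166.192.0 - 177.166.223.255) does not contain 177.166.227.60
Longest matching prefix is /17 -> next hop R7.

R7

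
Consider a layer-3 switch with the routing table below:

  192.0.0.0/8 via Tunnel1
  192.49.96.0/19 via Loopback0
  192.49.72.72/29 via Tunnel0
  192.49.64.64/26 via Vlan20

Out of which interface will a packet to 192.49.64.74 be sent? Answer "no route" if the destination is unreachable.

Routes whose prefix contains 192.49.64.74:
  192.0.0.0/8 (192.0.0.0 - 192.255.255.255) -> Tunnel1
  192.49.64.64/26 (192.49.64.64 - 192.49.64.127) -> Vlan20
More-specific entries that do NOT match:
  192.49.72.72/29 (192.49.72.72 - 192.49.72.79) does not contain 192.49.64.74
Longest matching prefix is /26 -> interface Vlan20.

Vlan20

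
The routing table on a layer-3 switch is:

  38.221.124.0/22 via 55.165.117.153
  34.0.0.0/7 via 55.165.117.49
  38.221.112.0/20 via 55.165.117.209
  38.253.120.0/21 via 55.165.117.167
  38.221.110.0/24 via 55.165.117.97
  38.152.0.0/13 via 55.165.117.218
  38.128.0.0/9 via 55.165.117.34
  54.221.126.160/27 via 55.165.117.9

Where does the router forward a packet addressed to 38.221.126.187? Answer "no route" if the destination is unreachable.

Routes whose prefix contains 38.221.126.187:
  38.128.0.0/9 (38.128.0.0 - 38.255.255.255) -> 55.165.117.34
  38.221.112.0/20 (38.221.112.0 - 38.221.127.255) -> 55.165.117.209
  38.221.124.0/22 (38.221.124.0 - 38.221.127.255) -> 55.165.117.153
More-specific entries that do NOT match:
  54.221.126.160/27 (54.221.126.160 - 54.221.126.191) does not contain 38.221.126.187
  38.221.110.0/24 (38.221.110.0 - 38.221.110.255) does not contain 38.221.126.187
Longest matching prefix is /22 -> next hop 55.165.117.153.

55.165.117.153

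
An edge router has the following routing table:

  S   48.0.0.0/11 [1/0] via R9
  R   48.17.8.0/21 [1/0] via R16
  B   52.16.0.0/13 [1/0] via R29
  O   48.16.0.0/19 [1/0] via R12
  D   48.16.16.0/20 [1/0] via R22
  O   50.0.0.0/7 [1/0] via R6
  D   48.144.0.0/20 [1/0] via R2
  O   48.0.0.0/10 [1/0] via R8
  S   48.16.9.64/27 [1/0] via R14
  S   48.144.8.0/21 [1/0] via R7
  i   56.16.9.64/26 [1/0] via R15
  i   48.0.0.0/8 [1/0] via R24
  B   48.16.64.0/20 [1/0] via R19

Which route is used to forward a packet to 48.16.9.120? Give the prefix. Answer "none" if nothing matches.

Entries matching 48.16.9.120:
  48.0.0.0/8 (48.0.0.0 - 48.255.255.255)
  48.0.0.0/10 (48.0.0.0 - 48.63.255.255)
  48.0.0.0/11 (48.0.0.0 - 48.31.255.255)
  48.16.0.0/19 (48.16.0.0 - 48.16.31.255)
Most specific is 48.16.0.0/19.

48.16.0.0/19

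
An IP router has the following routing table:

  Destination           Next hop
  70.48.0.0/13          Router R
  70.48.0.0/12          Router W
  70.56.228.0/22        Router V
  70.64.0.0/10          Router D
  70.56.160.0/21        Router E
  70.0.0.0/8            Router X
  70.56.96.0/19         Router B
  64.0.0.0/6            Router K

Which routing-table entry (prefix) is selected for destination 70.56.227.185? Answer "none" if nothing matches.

Entries matching 70.56.227.185:
  70.0.0.0/8 (70.0.0.0 - 70.255.255.255)
  70.48.0.0/12 (70.48.0.0 - 70.63.255.255)
Most specific is 70.48.0.0/12.

70.48.0.0/12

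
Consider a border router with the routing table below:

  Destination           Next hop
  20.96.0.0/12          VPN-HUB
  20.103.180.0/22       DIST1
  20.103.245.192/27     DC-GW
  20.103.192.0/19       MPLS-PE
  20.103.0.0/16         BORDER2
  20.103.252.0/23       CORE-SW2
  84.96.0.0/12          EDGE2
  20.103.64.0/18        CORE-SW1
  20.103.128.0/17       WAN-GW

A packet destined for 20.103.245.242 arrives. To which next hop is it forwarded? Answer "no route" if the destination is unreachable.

WAN-GW

Routes whose prefix contains 20.103.245.242:
  20.96.0.0/12 (20.96.0.0 - 20.111.255.255) -> VPN-HUB
  20.103.0.0/16 (20.103.0.0 - 20.103.255.255) -> BORDER2
  20.103.128.0/17 (20.103.128.0 - 20.103.255.255) -> WAN-GW
More-specific entries that do NOT match:
  20.103.245.192/27 (20.103.245.192 - 20.103.245.223) does not contain 20.103.245.242
  20.103.252.0/23 (20.103.252.0 - 20.103.253.255) does not contain 20.103.245.242
  20.103.180.0/22 (20.103.180.0 - 20.103.183.255) does not contain 20.103.245.242
  20.103.192.0/19 (20.103.192.0 - 20.103.223.255) does not contain 20.103.245.242
  20.103.64.0/18 (20.103.64.0 - 20.103.127.255) does not contain 20.103.245.242
Longest matching prefix is /17 -> next hop WAN-GW.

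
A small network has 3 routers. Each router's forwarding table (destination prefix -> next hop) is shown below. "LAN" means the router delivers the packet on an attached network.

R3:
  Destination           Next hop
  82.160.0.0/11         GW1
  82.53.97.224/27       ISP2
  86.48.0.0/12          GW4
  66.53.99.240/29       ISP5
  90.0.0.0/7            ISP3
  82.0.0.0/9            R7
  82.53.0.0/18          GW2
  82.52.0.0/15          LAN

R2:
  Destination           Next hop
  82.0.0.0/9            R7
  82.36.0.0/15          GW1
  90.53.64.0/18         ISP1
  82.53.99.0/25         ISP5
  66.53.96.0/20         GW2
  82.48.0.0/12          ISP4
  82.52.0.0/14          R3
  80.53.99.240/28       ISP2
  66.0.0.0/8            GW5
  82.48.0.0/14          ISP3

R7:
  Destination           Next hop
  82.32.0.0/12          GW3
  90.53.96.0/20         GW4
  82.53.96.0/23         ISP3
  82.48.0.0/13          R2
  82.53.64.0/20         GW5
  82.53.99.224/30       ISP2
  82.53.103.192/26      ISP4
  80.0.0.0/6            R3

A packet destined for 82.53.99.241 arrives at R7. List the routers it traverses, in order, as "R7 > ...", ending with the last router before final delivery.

R7 > R2 > R3

At R7: longest match for 82.53.99.241 is 82.48.0.0/13 -> R2
At R2: longest match for 82.53.99.241 is 82.52.0.0/14 -> R3
At R3: longest match for 82.53.99.241 is 82.52.0.0/15 -> LAN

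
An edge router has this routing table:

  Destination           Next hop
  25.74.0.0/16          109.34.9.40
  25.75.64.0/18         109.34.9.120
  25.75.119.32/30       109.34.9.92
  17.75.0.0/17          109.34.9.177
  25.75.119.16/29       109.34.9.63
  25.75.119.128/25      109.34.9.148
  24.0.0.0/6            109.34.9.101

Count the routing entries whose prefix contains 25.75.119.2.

Prefixes containing 25.75.119.2:
  24.0.0.0/6 (24.0.0.0 - 27.255.255.255)
  25.75.64.0/18 (25.75.64.0 - 25.75.127.255)
Total matching entries: 2.

2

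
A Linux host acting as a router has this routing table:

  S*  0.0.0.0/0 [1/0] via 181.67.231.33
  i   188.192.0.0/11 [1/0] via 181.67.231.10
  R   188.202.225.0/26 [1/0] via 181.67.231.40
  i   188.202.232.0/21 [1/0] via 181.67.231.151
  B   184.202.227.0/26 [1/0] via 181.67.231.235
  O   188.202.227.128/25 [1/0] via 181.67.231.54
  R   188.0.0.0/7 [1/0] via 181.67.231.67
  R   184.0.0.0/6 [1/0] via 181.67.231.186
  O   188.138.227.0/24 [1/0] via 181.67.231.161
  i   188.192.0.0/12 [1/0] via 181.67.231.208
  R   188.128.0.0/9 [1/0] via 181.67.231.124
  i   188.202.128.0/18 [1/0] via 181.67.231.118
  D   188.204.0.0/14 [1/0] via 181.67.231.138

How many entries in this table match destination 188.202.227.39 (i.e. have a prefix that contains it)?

Prefixes containing 188.202.227.39:
  0.0.0.0/0 (default, matches everything)
  188.0.0.0/7 (188.0.0.0 - 189.255.255.255)
  188.128.0.0/9 (188.128.0.0 - 188.255.255.255)
  188.192.0.0/11 (188.192.0.0 - 188.223.255.255)
  188.192.0.0/12 (188.192.0.0 - 188.207.255.255)
Total matching entries: 5.

5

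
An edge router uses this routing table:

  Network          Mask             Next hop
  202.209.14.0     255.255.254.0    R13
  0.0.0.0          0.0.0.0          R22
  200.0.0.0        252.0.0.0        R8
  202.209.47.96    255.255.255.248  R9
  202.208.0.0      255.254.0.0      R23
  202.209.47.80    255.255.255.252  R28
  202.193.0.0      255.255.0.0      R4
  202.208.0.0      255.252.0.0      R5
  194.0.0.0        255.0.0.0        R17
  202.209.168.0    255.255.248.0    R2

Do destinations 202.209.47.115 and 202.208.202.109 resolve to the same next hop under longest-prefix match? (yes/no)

202.209.47.115: longest match 202.208.0.0/15 -> R23
202.208.202.109: longest match 202.208.0.0/15 -> R23

yes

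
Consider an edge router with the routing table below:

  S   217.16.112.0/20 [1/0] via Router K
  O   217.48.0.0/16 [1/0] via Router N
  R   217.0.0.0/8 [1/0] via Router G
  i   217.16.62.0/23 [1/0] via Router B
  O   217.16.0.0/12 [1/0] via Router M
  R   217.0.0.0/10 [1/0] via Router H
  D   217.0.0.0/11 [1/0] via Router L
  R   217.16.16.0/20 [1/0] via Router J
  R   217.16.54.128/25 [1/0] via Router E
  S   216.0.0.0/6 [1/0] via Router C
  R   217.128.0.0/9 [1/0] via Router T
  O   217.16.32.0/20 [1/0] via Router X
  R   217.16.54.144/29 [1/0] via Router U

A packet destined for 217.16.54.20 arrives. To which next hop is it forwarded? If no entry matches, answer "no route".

Routes whose prefix contains 217.16.54.20:
  216.0.0.0/6 (216.0.0.0 - 219.255.255.255) -> Router C
  217.0.0.0/8 (217.0.0.0 - 217.255.255.255) -> Router G
  217.0.0.0/10 (217.0.0.0 - 217.63.255.255) -> Router H
  217.0.0.0/11 (217.0.0.0 - 217.31.255.255) -> Router L
  217.16.0.0/12 (217.16.0.0 - 217.31.255.255) -> Router M
More-specific entries that do NOT match:
  217.16.54.144/29 (217.16.54.144 - 217.16.54.151) does not contain 217.16.54.20
  217.16.54.128/25 (217.16.54.128 - 217.16.54.255) does not contain 217.16.54.20
  217.16.62.0/23 (217.16.62.0 - 217.16.63.255) does not contain 217.16.54.20
  217.16.112.0/20 (217.16.112.0 - 217.16.127.255) does not contain 217.16.54.20
  217.16.16.0/20 (217.16.16.0 - 217.16.31.255) does not contain 217.16.54.20
  217.16.32.0/20 (217.16.32.0 - 217.16.47.255) does not contain 217.16.54.20
  217.48.0.0/16 (217.48.0.0 - 217.48.255.255) does not contain 217.16.54.20
Longest matching prefix is /12 -> next hop Router M.

Router M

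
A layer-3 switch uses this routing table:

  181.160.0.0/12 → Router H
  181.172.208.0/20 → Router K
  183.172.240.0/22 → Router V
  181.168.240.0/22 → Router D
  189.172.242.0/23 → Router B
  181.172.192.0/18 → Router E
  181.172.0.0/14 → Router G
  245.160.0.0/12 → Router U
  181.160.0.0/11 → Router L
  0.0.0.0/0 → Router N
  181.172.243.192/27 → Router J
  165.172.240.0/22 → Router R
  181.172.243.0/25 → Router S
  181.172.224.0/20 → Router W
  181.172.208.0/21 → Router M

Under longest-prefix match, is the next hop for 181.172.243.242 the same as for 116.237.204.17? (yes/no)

181.172.243.242: longest match 181.172.192.0/18 -> Router E
116.237.204.17: longest match 0.0.0.0/0 -> Router N

no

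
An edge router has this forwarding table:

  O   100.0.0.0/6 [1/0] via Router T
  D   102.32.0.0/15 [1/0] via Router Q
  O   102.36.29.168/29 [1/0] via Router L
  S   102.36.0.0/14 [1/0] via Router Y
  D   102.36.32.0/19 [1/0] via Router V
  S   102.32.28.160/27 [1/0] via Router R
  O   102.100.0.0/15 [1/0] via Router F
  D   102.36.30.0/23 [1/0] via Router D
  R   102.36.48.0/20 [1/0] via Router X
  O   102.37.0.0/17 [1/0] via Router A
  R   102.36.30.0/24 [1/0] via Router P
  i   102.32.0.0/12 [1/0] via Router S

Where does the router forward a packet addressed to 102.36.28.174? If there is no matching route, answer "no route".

Router Y

Routes whose prefix contains 102.36.28.174:
  100.0.0.0/6 (100.0.0.0 - 103.255.255.255) -> Router T
  102.32.0.0/12 (102.32.0.0 - 102.47.255.255) -> Router S
  102.36.0.0/14 (102.36.0.0 - 102.39.255.255) -> Router Y
More-specific entries that do NOT match:
  102.36.29.168/29 (102.36.29.168 - 102.36.29.175) does not contain 102.36.28.174
  102.32.28.160/27 (102.32.28.160 - 102.32.28.191) does not contain 102.36.28.174
  102.36.30.0/24 (102.36.30.0 - 102.36.30.255) does not contain 102.36.28.174
  102.36.30.0/23 (102.36.30.0 - 102.36.31.255) does not contain 102.36.28.174
  102.36.48.0/20 (102.36.48.0 - 102.36.63.255) does not contain 102.36.28.174
  102.36.32.0/19 (102.36.32.0 - 102.36.63.255) does not contain 102.36.28.174
  102.37.0.0/17 (102.37.0.0 - 102.37.127.255) does not contain 102.36.28.174
  102.32.0.0/15 (102.32.0.0 - 102.33.255.255) does not contain 102.36.28.174
  102.100.0.0/15 (102.100.0.0 - 102.101.255.255) does not contain 102.36.28.174
Longest matching prefix is /14 -> next hop Router Y.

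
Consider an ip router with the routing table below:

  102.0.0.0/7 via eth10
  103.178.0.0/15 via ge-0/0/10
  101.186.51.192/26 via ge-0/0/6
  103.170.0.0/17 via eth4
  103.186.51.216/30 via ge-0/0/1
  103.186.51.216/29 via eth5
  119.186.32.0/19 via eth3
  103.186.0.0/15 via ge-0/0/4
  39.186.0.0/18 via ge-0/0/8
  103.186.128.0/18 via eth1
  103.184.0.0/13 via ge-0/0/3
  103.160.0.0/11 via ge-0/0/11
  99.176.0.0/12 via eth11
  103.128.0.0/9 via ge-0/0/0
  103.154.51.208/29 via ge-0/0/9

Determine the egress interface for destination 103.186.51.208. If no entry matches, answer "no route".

Routes whose prefix contains 103.186.51.208:
  102.0.0.0/7 (102.0.0.0 - 103.255.255.255) -> eth10
  103.128.0.0/9 (103.128.0.0 - 103.255.255.255) -> ge-0/0/0
  103.160.0.0/11 (103.160.0.0 - 103.191.255.255) -> ge-0/0/11
  103.184.0.0/13 (103.184.0.0 - 103.191.255.255) -> ge-0/0/3
  103.186.0.0/15 (103.186.0.0 - 103.187.255.255) -> ge-0/0/4
More-specific entries that do NOT match:
  103.186.51.216/30 (103.186.51.216 - 103.186.51.219) does not contain 103.186.51.208
  103.186.51.216/29 (103.186.51.216 - 103.186.51.223) does not contain 103.186.51.208
  103.154.51.208/29 (103.154.51.208 - 103.154.51.215) does not contain 103.186.51.208
  101.186.51.192/26 (101.186.51.192 - 101.186.51.255) does not contain 103.186.51.208
  119.186.32.0/19 (119.186.32.0 - 119.186.63.255) does not contain 103.186.51.208
  39.186.0.0/18 (39.186.0.0 - 39.186.63.255) does not contain 103.186.51.208
  103.186.128.0/18 (103.186.128.0 - 103.186.191.255) does not contain 103.186.51.208
  103.170.0.0/17 (103.170.0.0 - 103.170.127.255) does not contain 103.186.51.208
Longest matching prefix is /15 -> interface ge-0/0/4.

ge-0/0/4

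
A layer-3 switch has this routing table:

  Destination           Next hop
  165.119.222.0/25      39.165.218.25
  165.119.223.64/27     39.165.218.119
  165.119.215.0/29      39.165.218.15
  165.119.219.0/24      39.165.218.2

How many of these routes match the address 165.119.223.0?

0

No listed prefix contains 165.119.223.0.
Total matching entries: 0.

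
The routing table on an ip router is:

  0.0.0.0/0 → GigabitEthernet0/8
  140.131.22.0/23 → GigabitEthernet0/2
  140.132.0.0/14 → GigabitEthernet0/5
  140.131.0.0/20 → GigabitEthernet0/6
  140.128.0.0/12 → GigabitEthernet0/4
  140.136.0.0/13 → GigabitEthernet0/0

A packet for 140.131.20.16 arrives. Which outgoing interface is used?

GigabitEthernet0/4

Routes whose prefix contains 140.131.20.16:
  0.0.0.0/0 (default, matches everything) -> GigabitEthernet0/8
  140.128.0.0/12 (140.128.0.0 - 140.143.255.255) -> GigabitEthernet0/4
More-specific entries that do NOT match:
  140.131.22.0/23 (140.131.22.0 - 140.131.23.255) does not contain 140.131.20.16
  140.131.0.0/20 (140.131.0.0 - 140.131.15.255) does not contain 140.131.20.16
  140.132.0.0/14 (140.132.0.0 - 140.135.255.255) does not contain 140.131.20.16
  140.136.0.0/13 (140.136.0.0 - 140.143.255.255) does not contain 140.131.20.16
Longest matching prefix is /12 -> interface GigabitEthernet0/4.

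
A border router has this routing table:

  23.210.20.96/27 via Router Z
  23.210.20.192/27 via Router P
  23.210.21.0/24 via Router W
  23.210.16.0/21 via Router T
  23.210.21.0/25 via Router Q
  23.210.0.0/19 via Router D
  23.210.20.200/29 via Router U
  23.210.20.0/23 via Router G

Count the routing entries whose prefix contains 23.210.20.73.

3

Prefixes containing 23.210.20.73:
  23.210.0.0/19 (23.210.0.0 - 23.210.31.255)
  23.210.16.0/21 (23.210.16.0 - 23.210.23.255)
  23.210.20.0/23 (23.210.20.0 - 23.210.21.255)
Total matching entries: 3.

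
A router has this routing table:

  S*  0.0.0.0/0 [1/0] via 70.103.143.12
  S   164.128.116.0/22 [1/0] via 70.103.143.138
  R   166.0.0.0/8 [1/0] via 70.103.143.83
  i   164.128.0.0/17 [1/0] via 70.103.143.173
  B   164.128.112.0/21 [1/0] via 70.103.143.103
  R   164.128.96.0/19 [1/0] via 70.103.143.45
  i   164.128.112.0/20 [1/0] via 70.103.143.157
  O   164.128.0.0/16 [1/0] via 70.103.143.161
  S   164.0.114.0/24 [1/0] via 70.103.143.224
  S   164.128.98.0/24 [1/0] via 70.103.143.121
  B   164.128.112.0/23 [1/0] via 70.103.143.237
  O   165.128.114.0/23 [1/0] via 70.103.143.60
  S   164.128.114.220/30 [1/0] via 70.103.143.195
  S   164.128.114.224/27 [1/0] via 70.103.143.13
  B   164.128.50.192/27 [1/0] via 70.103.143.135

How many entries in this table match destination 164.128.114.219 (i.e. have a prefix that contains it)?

6

Prefixes containing 164.128.114.219:
  0.0.0.0/0 (default, matches everything)
  164.128.0.0/16 (164.128.0.0 - 164.128.255.255)
  164.128.0.0/17 (164.128.0.0 - 164.128.127.255)
  164.128.96.0/19 (164.128.96.0 - 164.128.127.255)
  164.128.112.0/20 (164.128.112.0 - 164.128.127.255)
  164.128.112.0/21 (164.128.112.0 - 164.128.119.255)
Total matching entries: 6.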